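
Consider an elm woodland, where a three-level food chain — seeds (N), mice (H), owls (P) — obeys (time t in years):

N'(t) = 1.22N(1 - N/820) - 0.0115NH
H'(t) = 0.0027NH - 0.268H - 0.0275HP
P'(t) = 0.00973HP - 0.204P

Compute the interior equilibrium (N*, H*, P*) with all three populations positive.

N* ≈ 658, H* ≈ 21, P* ≈ 54.9

From dP/dt = 0: 0.00973H* = 0.204, so H* = 21.
From dN/dt = 0: 1.22(1 - N*/820) = 0.0115·21, giving N* = 820·(1 - 0.198) = 658.
From dH/dt = 0: 0.0027·658 - 0.268 = 0.0275P*, so P* = 1.51/0.0275 = 54.9.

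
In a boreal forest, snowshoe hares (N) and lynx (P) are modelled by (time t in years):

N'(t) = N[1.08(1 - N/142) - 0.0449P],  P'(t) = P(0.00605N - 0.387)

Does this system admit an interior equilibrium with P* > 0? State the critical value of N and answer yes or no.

Threshold N = 64; K > 64, so yes, the predator persists.

The predator equation gives dP/dt > 0 only when N > 0.387/0.00605 = 64.
Without the predator, N → K = 142. Since 142 > 64, the predator can invade and persist.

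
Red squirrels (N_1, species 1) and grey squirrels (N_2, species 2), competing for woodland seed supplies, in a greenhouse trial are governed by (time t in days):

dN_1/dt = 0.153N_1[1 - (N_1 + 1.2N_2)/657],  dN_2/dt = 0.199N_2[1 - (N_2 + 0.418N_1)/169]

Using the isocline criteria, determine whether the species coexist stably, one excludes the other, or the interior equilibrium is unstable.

Compare the nullcline intercepts: K1/α12 = 657/1.2 = 548 > K2 = 169; K2/α21 = 169/0.418 = 404 < K1 = 657.
Since the inequalities point opposite ways, species 1 can invade but species 2 cannot.

species 1 excludes species 2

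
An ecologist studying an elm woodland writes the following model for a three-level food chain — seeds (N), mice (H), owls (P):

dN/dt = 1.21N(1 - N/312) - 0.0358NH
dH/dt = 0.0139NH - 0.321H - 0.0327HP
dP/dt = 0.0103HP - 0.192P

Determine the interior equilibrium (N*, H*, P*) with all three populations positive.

From dP/dt = 0: 0.0103H* = 0.192, so H* = 18.6.
From dN/dt = 0: 1.21(1 - N*/312) = 0.0358·18.6, giving N* = 312·(1 - 0.552) = 140.
From dH/dt = 0: 0.0139·140 - 0.321 = 0.0327P*, so P* = 1.62/0.0327 = 49.7.

N* ≈ 140, H* ≈ 18.6, P* ≈ 49.7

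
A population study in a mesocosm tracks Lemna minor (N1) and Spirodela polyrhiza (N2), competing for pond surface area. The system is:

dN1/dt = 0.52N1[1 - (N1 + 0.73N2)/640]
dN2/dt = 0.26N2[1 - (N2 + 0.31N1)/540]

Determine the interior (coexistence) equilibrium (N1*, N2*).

N1* ≈ 318, N2* ≈ 442

Setting both brackets to zero gives the nullclines N1 + 0.73N2 = 640 and 0.31N1 + N2 = 540.
Substituting N2 = 540 - 0.31N1 into the first: N1(1 - 0.73·0.31) = 640 - 0.73·540.
So N1* = 246/0.774 = 318, and then N2* = 540 - 0.31·318 = 442.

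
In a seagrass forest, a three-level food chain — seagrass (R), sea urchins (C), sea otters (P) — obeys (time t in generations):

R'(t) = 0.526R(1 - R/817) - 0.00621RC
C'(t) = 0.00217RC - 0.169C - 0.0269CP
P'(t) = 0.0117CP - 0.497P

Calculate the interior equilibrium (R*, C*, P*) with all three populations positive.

From dP/dt = 0: 0.0117C* = 0.497, so C* = 42.5.
From dR/dt = 0: 0.526(1 - R*/817) = 0.00621·42.5, giving R* = 817·(1 - 0.502) = 407.
From dC/dt = 0: 0.00217·407 - 0.169 = 0.0269P*, so P* = 0.715/0.0269 = 26.6.

R* ≈ 407, C* ≈ 42.5, P* ≈ 26.6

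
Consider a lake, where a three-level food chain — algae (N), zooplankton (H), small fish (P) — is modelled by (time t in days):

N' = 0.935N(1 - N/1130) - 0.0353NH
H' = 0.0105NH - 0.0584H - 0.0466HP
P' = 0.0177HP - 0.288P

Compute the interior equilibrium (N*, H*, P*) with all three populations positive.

From dP/dt = 0: 0.0177H* = 0.288, so H* = 16.3.
From dN/dt = 0: 0.935(1 - N*/1130) = 0.0353·16.3, giving N* = 1130·(1 - 0.614) = 436.
From dH/dt = 0: 0.0105·436 - 0.0584 = 0.0466P*, so P* = 4.52/0.0466 = 97.

N* ≈ 436, H* ≈ 16.3, P* ≈ 97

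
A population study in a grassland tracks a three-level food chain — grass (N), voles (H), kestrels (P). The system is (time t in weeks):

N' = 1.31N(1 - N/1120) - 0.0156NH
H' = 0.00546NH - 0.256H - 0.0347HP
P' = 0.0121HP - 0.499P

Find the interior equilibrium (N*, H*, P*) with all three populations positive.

N* ≈ 570, H* ≈ 41.2, P* ≈ 82.3

From dP/dt = 0: 0.0121H* = 0.499, so H* = 41.2.
From dN/dt = 0: 1.31(1 - N*/1120) = 0.0156·41.2, giving N* = 1120·(1 - 0.491) = 570.
From dH/dt = 0: 0.00546·570 - 0.256 = 0.0347P*, so P* = 2.86/0.0347 = 82.3.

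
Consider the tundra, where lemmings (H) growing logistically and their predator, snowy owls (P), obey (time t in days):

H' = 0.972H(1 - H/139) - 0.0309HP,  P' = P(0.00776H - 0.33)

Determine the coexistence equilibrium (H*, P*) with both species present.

From dP/dt = 0 with P > 0: 0.00776H* = 0.33, so H* = 42.5.
Substitute into dH/dt = 0: 0.972(1 - 42.5/139) = 0.0309P*.
The bracket is 0.694, giving P* = 0.675/0.0309 = 21.8.

H* ≈ 42.5, P* ≈ 21.8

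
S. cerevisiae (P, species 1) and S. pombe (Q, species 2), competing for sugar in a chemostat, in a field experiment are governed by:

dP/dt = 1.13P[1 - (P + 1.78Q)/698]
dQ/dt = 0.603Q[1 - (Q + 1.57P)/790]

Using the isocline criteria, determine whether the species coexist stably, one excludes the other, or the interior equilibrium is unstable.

unstable coexistence (outcome depends on initial conditions)

Compare the nullcline intercepts: K1/α12 = 698/1.78 = 392 < K2 = 790; K2/α21 = 790/1.57 = 503 < K1 = 698.
Since both are reversed, neither can invade when rare; the interior point is a saddle.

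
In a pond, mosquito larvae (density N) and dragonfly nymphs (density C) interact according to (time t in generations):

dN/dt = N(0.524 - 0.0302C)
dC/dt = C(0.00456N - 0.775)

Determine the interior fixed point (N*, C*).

Set dC/dt = 0 with C > 0: 0.00456N - 0.775 = 0, so N* = 0.775/0.00456 = 170.
Set dN/dt = 0 with N > 0: 0.524 - 0.0302C = 0, so C* = 0.524/0.0302 = 17.4.

N* ≈ 170, C* ≈ 17.4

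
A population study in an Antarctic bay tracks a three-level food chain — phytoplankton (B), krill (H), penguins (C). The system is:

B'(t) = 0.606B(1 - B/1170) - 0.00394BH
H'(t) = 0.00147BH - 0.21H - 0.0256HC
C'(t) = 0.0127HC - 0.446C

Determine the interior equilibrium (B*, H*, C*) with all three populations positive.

From dC/dt = 0: 0.0127H* = 0.446, so H* = 35.1.
From dB/dt = 0: 0.606(1 - B*/1170) = 0.00394·35.1, giving B* = 1170·(1 - 0.228) = 903.
From dH/dt = 0: 0.00147·903 - 0.21 = 0.0256C*, so C* = 1.12/0.0256 = 43.6.

B* ≈ 903, H* ≈ 35.1, C* ≈ 43.6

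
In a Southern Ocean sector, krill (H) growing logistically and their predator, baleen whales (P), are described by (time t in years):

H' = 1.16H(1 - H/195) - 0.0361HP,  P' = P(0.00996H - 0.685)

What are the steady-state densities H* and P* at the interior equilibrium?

From dP/dt = 0 with P > 0: 0.00996H* = 0.685, so H* = 68.8.
Substitute into dH/dt = 0: 1.16(1 - 68.8/195) = 0.0361P*.
The bracket is 0.647, giving P* = 0.751/0.0361 = 20.8.

H* ≈ 68.8, P* ≈ 20.8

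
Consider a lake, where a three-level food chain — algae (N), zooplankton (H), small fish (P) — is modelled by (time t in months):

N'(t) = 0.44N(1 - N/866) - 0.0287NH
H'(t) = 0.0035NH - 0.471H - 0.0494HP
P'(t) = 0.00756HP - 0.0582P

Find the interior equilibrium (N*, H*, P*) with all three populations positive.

From dP/dt = 0: 0.00756H* = 0.0582, so H* = 7.7.
From dN/dt = 0: 0.44(1 - N*/866) = 0.0287·7.7, giving N* = 866·(1 - 0.502) = 431.
From dH/dt = 0: 0.0035·431 - 0.471 = 0.0494P*, so P* = 1.04/0.0494 = 21.

N* ≈ 431, H* ≈ 7.7, P* ≈ 21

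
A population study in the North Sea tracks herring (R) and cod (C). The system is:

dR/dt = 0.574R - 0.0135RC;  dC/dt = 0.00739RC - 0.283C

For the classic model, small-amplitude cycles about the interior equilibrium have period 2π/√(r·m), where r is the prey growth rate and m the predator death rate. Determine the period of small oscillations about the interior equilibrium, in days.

T ≈ 15.6 days

Here r = 0.574 and m = 0.283, so r·m = 0.162.
ω = √0.162 = 0.403 per day, hence T = 2π/ω ≈ 15.6 days.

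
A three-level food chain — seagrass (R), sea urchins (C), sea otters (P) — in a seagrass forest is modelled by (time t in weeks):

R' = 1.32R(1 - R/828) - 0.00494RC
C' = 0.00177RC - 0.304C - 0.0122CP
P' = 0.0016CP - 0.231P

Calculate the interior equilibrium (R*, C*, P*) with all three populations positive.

R* ≈ 381, C* ≈ 144, P* ≈ 30.3

From dP/dt = 0: 0.0016C* = 0.231, so C* = 144.
From dR/dt = 0: 1.32(1 - R*/828) = 0.00494·144, giving R* = 828·(1 - 0.54) = 381.
From dC/dt = 0: 0.00177·381 - 0.304 = 0.0122P*, so P* = 0.37/0.0122 = 30.3.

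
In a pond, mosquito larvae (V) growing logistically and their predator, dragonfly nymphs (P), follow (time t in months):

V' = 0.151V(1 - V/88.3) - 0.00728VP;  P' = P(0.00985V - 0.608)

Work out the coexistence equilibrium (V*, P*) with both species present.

From dP/dt = 0 with P > 0: 0.00985V* = 0.608, so V* = 61.7.
Substitute into dV/dt = 0: 0.151(1 - 61.7/88.3) = 0.00728P*.
The bracket is 0.301, giving P* = 0.0454/0.00728 = 6.24.

V* ≈ 61.7, P* ≈ 6.24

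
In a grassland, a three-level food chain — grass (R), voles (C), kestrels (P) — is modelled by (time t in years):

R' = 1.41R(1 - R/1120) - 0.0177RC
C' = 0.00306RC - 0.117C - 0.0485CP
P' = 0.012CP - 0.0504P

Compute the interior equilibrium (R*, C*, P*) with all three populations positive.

From dP/dt = 0: 0.012C* = 0.0504, so C* = 4.2.
From dR/dt = 0: 1.41(1 - R*/1120) = 0.0177·4.2, giving R* = 1120·(1 - 0.0527) = 1060.
From dC/dt = 0: 0.00306·1060 - 0.117 = 0.0485P*, so P* = 3.13/0.0485 = 64.5.

R* ≈ 1060, C* ≈ 4.2, P* ≈ 64.5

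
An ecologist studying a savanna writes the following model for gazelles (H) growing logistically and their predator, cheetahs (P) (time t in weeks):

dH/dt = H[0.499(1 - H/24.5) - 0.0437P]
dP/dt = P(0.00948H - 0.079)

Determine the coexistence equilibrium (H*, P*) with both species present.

From dP/dt = 0 with P > 0: 0.00948H* = 0.079, so H* = 8.33.
Substitute into dH/dt = 0: 0.499(1 - 8.33/24.5) = 0.0437P*.
The bracket is 0.66, giving P* = 0.329/0.0437 = 7.53.

H* ≈ 8.33, P* ≈ 7.53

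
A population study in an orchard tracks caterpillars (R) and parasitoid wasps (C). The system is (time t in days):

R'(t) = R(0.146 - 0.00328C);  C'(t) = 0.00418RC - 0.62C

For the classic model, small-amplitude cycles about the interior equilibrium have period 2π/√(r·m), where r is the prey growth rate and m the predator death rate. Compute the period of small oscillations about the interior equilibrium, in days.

T ≈ 20.9 days

Here r = 0.146 and m = 0.62, so r·m = 0.0905.
ω = √0.0905 = 0.301 per day, hence T = 2π/ω ≈ 20.9 days.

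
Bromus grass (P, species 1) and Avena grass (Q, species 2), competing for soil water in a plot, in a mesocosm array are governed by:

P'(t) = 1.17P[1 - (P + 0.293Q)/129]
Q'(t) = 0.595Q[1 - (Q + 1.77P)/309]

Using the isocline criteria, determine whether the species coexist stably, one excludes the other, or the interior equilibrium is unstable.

stable coexistence

Compare the nullcline intercepts: K1/α12 = 129/0.293 = 440 > K2 = 309; K2/α21 = 309/1.77 = 175 > K1 = 129.
Since both inequalities hold, each species can invade when rare, so the interior equilibrium is stable.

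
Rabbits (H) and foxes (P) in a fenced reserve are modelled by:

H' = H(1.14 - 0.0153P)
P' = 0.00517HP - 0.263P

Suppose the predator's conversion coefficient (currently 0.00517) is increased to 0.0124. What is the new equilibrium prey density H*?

At the interior fixed point, setting dP/dt = 0 with P > 0 fixes H* = (predator death rate)/(HP coefficient) — independent of the other coefficients.
With the change, H* = 0.263/0.0124 = 21.2; it falls from 50.9.

H* ≈ 21.2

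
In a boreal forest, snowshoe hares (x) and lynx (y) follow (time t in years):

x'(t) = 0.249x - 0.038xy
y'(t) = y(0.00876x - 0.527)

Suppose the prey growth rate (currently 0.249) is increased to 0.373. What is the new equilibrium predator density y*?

y* ≈ 9.82

At the interior fixed point, setting dx/dt = 0 with x > 0 fixes y* = (prey growth rate)/(xy coefficient) — independent of the other coefficients.
With the change, y* = 0.373/0.038 = 9.82; it rises from 6.55.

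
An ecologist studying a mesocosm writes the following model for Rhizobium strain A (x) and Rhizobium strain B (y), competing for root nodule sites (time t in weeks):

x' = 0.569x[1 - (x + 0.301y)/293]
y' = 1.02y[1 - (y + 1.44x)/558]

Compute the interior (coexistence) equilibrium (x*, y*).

Setting both brackets to zero gives the nullclines x + 0.301y = 293 and 1.44x + y = 558.
Substituting y = 558 - 1.44x into the first: x(1 - 0.301·1.44) = 293 - 0.301·558.
So x* = 125/0.567 = 221, and then y* = 558 - 1.44·221 = 240.

x* ≈ 221, y* ≈ 240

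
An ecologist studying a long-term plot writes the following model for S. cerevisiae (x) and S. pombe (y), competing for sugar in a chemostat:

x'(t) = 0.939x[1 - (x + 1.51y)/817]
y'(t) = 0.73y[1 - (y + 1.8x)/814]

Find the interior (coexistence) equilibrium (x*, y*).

Setting both brackets to zero gives the nullclines x + 1.51y = 817 and 1.8x + y = 814.
Substituting y = 814 - 1.8x into the first: x(1 - 1.51·1.8) = 817 - 1.51·814.
So x* = -412/-1.72 = 240, and then y* = 814 - 1.8·240 = 382.

x* ≈ 240, y* ≈ 382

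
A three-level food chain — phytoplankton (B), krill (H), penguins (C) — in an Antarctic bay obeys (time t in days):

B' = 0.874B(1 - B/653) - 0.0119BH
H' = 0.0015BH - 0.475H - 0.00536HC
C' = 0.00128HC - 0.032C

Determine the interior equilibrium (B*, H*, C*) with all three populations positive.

B* ≈ 431, H* ≈ 25, C* ≈ 31.9

From dC/dt = 0: 0.00128H* = 0.032, so H* = 25.
From dB/dt = 0: 0.874(1 - B*/653) = 0.0119·25, giving B* = 653·(1 - 0.34) = 431.
From dH/dt = 0: 0.0015·431 - 0.475 = 0.00536C*, so C* = 0.171/0.00536 = 31.9.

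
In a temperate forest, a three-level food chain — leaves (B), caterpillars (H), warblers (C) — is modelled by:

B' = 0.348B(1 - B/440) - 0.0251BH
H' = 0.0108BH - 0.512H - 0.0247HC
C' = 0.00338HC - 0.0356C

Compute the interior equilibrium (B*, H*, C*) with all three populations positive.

From dC/dt = 0: 0.00338H* = 0.0356, so H* = 10.5.
From dB/dt = 0: 0.348(1 - B*/440) = 0.0251·10.5, giving B* = 440·(1 - 0.76) = 106.
From dH/dt = 0: 0.0108·106 - 0.512 = 0.0247C*, so C* = 0.63/0.0247 = 25.5.

B* ≈ 106, H* ≈ 10.5, C* ≈ 25.5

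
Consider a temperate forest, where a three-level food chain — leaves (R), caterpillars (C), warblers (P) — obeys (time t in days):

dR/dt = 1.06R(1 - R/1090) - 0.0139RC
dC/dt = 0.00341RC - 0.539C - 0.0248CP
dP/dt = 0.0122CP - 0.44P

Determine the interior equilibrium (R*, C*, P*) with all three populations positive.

From dP/dt = 0: 0.0122C* = 0.44, so C* = 36.1.
From dR/dt = 0: 1.06(1 - R*/1090) = 0.0139·36.1, giving R* = 1090·(1 - 0.473) = 575.
From dC/dt = 0: 0.00341·575 - 0.539 = 0.0248P*, so P* = 1.42/0.0248 = 57.3.

R* ≈ 575, C* ≈ 36.1, P* ≈ 57.3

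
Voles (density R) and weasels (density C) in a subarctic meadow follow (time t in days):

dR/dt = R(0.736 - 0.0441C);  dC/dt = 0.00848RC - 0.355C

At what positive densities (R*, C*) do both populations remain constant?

Set dC/dt = 0 with C > 0: 0.00848R - 0.355 = 0, so R* = 0.355/0.00848 = 41.9.
Set dR/dt = 0 with R > 0: 0.736 - 0.0441C = 0, so C* = 0.736/0.0441 = 16.7.

R* ≈ 41.9, C* ≈ 16.7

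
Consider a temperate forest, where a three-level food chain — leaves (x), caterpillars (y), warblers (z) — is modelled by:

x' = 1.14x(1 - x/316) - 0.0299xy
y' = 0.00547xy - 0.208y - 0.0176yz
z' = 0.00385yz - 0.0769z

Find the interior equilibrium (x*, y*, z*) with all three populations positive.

From dz/dt = 0: 0.00385y* = 0.0769, so y* = 20.
From dx/dt = 0: 1.14(1 - x*/316) = 0.0299·20, giving x* = 316·(1 - 0.524) = 150.
From dy/dt = 0: 0.00547·150 - 0.208 = 0.0176z*, so z* = 0.615/0.0176 = 34.9.

x* ≈ 150, y* ≈ 20, z* ≈ 34.9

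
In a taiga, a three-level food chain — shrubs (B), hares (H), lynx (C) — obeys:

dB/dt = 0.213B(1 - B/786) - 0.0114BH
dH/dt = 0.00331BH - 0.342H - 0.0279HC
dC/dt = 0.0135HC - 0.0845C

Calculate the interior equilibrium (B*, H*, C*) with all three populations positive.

B* ≈ 523, H* ≈ 6.26, C* ≈ 49.8

From dC/dt = 0: 0.0135H* = 0.0845, so H* = 6.26.
From dB/dt = 0: 0.213(1 - B*/786) = 0.0114·6.26, giving B* = 786·(1 - 0.335) = 523.
From dH/dt = 0: 0.00331·523 - 0.342 = 0.0279C*, so C* = 1.39/0.0279 = 49.8.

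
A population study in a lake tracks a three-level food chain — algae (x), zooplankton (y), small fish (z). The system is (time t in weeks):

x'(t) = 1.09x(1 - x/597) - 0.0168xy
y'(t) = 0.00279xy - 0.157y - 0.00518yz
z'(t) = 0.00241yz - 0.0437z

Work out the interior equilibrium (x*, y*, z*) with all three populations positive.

x* ≈ 430, y* ≈ 18.1, z* ≈ 201

From dz/dt = 0: 0.00241y* = 0.0437, so y* = 18.1.
From dx/dt = 0: 1.09(1 - x*/597) = 0.0168·18.1, giving x* = 597·(1 - 0.279) = 430.
From dy/dt = 0: 0.00279·430 - 0.157 = 0.00518z*, so z* = 1.04/0.00518 = 201.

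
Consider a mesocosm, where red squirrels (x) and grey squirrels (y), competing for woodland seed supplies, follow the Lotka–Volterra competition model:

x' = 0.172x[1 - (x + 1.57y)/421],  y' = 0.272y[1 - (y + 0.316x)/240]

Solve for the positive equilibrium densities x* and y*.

x* ≈ 87.7, y* ≈ 212

Setting both brackets to zero gives the nullclines x + 1.57y = 421 and 0.316x + y = 240.
Substituting y = 240 - 0.316x into the first: x(1 - 1.57·0.316) = 421 - 1.57·240.
So x* = 44.2/0.504 = 87.7, and then y* = 240 - 0.316·87.7 = 212.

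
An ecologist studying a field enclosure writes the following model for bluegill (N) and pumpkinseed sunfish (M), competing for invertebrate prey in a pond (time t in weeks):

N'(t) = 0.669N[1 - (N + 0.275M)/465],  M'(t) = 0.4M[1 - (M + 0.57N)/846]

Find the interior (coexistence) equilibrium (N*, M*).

Setting both brackets to zero gives the nullclines N + 0.275M = 465 and 0.57N + M = 846.
Substituting M = 846 - 0.57N into the first: N(1 - 0.275·0.57) = 465 - 0.275·846.
So N* = 232/0.843 = 276, and then M* = 846 - 0.57·276 = 689.

N* ≈ 276, M* ≈ 689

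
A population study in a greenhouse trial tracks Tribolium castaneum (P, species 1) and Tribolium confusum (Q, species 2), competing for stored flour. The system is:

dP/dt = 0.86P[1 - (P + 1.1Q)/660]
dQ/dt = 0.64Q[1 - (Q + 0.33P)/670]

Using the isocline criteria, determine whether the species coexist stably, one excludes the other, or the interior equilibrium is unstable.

species 2 excludes species 1

Compare the nullcline intercepts: K1/α12 = 660/1.1 = 600 < K2 = 670; K2/α21 = 670/0.33 = 2030 > K1 = 660.
Since the inequalities point opposite ways, species 2 can invade but species 1 cannot.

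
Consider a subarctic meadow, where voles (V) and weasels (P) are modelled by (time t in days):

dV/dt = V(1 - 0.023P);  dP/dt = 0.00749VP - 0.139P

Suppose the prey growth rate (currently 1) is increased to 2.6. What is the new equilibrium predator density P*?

At the interior fixed point, setting dV/dt = 0 with V > 0 fixes P* = (prey growth rate)/(VP coefficient) — independent of the other coefficients.
With the change, P* = 2.6/0.023 = 113; it rises from 43.5.

P* ≈ 113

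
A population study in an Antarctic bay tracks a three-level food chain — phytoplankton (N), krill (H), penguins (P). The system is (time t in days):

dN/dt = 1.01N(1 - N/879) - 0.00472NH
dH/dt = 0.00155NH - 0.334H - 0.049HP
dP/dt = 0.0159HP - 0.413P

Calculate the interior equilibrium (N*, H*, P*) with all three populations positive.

From dP/dt = 0: 0.0159H* = 0.413, so H* = 26.
From dN/dt = 0: 1.01(1 - N*/879) = 0.00472·26, giving N* = 879·(1 - 0.121) = 772.
From dH/dt = 0: 0.00155·772 - 0.334 = 0.049P*, so P* = 0.863/0.049 = 17.6.

N* ≈ 772, H* ≈ 26, P* ≈ 17.6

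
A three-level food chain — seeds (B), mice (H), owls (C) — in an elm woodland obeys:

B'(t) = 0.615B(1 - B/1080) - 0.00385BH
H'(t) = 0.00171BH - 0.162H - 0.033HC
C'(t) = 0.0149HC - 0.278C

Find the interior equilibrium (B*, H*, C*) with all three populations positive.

From dC/dt = 0: 0.0149H* = 0.278, so H* = 18.7.
From dB/dt = 0: 0.615(1 - B*/1080) = 0.00385·18.7, giving B* = 1080·(1 - 0.117) = 954.
From dH/dt = 0: 0.00171·954 - 0.162 = 0.033C*, so C* = 1.47/0.033 = 44.5.

B* ≈ 954, H* ≈ 18.7, C* ≈ 44.5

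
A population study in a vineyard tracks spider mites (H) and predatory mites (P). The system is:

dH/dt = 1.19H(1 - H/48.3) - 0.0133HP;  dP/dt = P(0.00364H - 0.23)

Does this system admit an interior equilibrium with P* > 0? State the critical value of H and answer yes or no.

The predator equation gives dP/dt > 0 only when H > 0.23/0.00364 = 63.2.
Without the predator, H → K = 48.3. Since 48.3 < 63.2, the predator cannot invade.

Threshold H = 63.2; K < 63.2, so no, the predator goes extinct.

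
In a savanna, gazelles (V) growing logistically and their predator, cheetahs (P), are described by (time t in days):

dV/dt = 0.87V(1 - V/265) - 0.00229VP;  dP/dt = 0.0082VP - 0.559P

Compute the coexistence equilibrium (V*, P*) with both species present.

V* ≈ 68.2, P* ≈ 282

From dP/dt = 0 with P > 0: 0.0082V* = 0.559, so V* = 68.2.
Substitute into dV/dt = 0: 0.87(1 - 68.2/265) = 0.00229P*.
The bracket is 0.743, giving P* = 0.646/0.00229 = 282.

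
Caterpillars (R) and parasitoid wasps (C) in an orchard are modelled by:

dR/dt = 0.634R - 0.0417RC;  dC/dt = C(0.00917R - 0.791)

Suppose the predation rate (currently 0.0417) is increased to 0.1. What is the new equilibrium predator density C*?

At the interior fixed point, setting dR/dt = 0 with R > 0 fixes C* = (prey growth rate)/(RC coefficient) — independent of the other coefficients.
With the change, C* = 0.634/0.1 = 6.34; it falls from 15.2.

C* ≈ 6.34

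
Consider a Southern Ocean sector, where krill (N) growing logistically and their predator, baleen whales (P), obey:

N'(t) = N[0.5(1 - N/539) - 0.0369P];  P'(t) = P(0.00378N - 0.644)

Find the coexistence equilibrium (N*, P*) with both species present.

From dP/dt = 0 with P > 0: 0.00378N* = 0.644, so N* = 170.
Substitute into dN/dt = 0: 0.5(1 - 170/539) = 0.0369P*.
The bracket is 0.684, giving P* = 0.342/0.0369 = 9.27.

N* ≈ 170, P* ≈ 9.27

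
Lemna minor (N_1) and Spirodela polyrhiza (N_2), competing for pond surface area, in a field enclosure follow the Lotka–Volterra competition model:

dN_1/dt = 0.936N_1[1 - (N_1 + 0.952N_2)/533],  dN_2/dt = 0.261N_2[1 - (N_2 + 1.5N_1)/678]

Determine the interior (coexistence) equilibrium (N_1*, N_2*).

N_1* ≈ 263, N_2* ≈ 284

Setting both brackets to zero gives the nullclines N_1 + 0.952N_2 = 533 and 1.5N_1 + N_2 = 678.
Substituting N_2 = 678 - 1.5N_1 into the first: N_1(1 - 0.952·1.5) = 533 - 0.952·678.
So N_1* = -112/-0.428 = 263, and then N_2* = 678 - 1.5·263 = 284.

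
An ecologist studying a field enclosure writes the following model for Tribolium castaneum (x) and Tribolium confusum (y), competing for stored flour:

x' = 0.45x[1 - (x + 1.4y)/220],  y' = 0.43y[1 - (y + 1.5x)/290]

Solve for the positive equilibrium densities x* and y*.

Setting both brackets to zero gives the nullclines x + 1.4y = 220 and 1.5x + y = 290.
Substituting y = 290 - 1.5x into the first: x(1 - 1.4·1.5) = 220 - 1.4·290.
So x* = -186/-1.1 = 169, and then y* = 290 - 1.5·169 = 36.4.

x* ≈ 169, y* ≈ 36.4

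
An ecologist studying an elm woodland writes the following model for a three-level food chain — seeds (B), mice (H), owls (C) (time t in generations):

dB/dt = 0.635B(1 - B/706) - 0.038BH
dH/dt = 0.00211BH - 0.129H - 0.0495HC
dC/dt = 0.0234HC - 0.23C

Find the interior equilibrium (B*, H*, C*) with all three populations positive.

B* ≈ 291, H* ≈ 9.83, C* ≈ 9.79

From dC/dt = 0: 0.0234H* = 0.23, so H* = 9.83.
From dB/dt = 0: 0.635(1 - B*/706) = 0.038·9.83, giving B* = 706·(1 - 0.588) = 291.
From dH/dt = 0: 0.00211·291 - 0.129 = 0.0495C*, so C* = 0.484/0.0495 = 9.79.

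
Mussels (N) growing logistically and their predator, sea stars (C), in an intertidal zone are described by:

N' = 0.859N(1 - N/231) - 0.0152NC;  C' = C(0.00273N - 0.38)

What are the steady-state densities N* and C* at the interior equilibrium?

From dC/dt = 0 with C > 0: 0.00273N* = 0.38, so N* = 139.
Substitute into dN/dt = 0: 0.859(1 - 139/231) = 0.0152C*.
The bracket is 0.397, giving C* = 0.341/0.0152 = 22.5.

N* ≈ 139, C* ≈ 22.5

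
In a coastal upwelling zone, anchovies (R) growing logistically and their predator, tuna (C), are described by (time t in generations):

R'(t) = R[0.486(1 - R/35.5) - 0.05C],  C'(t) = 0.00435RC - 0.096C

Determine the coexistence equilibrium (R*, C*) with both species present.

R* ≈ 22.1, C* ≈ 3.68

From dC/dt = 0 with C > 0: 0.00435R* = 0.096, so R* = 22.1.
Substitute into dR/dt = 0: 0.486(1 - 22.1/35.5) = 0.05C*.
The bracket is 0.378, giving C* = 0.184/0.05 = 3.68.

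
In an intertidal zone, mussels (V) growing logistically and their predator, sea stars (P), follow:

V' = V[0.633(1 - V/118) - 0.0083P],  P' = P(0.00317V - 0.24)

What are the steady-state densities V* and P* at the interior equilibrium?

From dP/dt = 0 with P > 0: 0.00317V* = 0.24, so V* = 75.7.
Substitute into dV/dt = 0: 0.633(1 - 75.7/118) = 0.0083P*.
The bracket is 0.358, giving P* = 0.227/0.0083 = 27.3.

V* ≈ 75.7, P* ≈ 27.3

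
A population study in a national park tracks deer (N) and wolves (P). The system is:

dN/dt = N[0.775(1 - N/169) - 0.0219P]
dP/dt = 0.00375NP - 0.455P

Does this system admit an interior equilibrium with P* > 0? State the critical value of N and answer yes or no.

The predator equation gives dP/dt > 0 only when N > 0.455/0.00375 = 121.
Without the predator, N → K = 169. Since 169 > 121, the predator can invade and persist.

Threshold N = 121; K > 121, so yes, the predator persists.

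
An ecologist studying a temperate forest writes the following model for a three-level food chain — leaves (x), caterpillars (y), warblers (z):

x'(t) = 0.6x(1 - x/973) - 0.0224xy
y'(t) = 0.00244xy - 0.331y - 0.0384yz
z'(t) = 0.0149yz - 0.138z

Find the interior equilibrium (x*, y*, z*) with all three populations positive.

x* ≈ 637, y* ≈ 9.26, z* ≈ 31.8

From dz/dt = 0: 0.0149y* = 0.138, so y* = 9.26.
From dx/dt = 0: 0.6(1 - x*/973) = 0.0224·9.26, giving x* = 973·(1 - 0.346) = 637.
From dy/dt = 0: 0.00244·637 - 0.331 = 0.0384z*, so z* = 1.22/0.0384 = 31.8.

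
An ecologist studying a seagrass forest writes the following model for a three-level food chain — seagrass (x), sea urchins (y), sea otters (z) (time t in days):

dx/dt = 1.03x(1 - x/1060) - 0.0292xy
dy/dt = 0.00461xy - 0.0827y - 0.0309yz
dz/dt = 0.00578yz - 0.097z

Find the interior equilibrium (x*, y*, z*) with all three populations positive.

From dz/dt = 0: 0.00578y* = 0.097, so y* = 16.8.
From dx/dt = 0: 1.03(1 - x*/1060) = 0.0292·16.8, giving x* = 1060·(1 - 0.476) = 556.
From dy/dt = 0: 0.00461·556 - 0.0827 = 0.0309z*, so z* = 2.48/0.0309 = 80.2.

x* ≈ 556, y* ≈ 16.8, z* ≈ 80.2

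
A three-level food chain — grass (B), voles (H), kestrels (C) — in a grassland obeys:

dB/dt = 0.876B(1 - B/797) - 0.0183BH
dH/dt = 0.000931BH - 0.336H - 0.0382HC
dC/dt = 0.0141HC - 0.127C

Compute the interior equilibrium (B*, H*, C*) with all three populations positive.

From dC/dt = 0: 0.0141H* = 0.127, so H* = 9.01.
From dB/dt = 0: 0.876(1 - B*/797) = 0.0183·9.01, giving B* = 797·(1 - 0.188) = 647.
From dH/dt = 0: 0.000931·647 - 0.336 = 0.0382C*, so C* = 0.266/0.0382 = 6.97.

B* ≈ 647, H* ≈ 9.01, C* ≈ 6.97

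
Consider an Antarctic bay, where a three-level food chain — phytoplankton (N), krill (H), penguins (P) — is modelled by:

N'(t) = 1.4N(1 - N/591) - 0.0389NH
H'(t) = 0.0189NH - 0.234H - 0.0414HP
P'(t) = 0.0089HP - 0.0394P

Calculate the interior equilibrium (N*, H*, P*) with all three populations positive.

N* ≈ 518, H* ≈ 4.43, P* ≈ 231

From dP/dt = 0: 0.0089H* = 0.0394, so H* = 4.43.
From dN/dt = 0: 1.4(1 - N*/591) = 0.0389·4.43, giving N* = 591·(1 - 0.123) = 518.
From dH/dt = 0: 0.0189·518 - 0.234 = 0.0414P*, so P* = 9.56/0.0414 = 231.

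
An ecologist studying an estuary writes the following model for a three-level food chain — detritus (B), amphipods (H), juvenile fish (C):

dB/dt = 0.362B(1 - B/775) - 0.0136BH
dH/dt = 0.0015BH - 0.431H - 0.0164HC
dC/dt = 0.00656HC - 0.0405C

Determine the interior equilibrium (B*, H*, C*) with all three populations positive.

From dC/dt = 0: 0.00656H* = 0.0405, so H* = 6.17.
From dB/dt = 0: 0.362(1 - B*/775) = 0.0136·6.17, giving B* = 775·(1 - 0.232) = 595.
From dH/dt = 0: 0.0015·595 - 0.431 = 0.0164C*, so C* = 0.462/0.0164 = 28.2.

B* ≈ 595, H* ≈ 6.17, C* ≈ 28.2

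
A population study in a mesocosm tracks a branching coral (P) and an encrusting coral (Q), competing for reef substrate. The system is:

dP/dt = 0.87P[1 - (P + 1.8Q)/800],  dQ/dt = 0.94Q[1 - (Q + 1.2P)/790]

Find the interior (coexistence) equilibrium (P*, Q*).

P* ≈ 536, Q* ≈ 147

Setting both brackets to zero gives the nullclines P + 1.8Q = 800 and 1.2P + Q = 790.
Substituting Q = 790 - 1.2P into the first: P(1 - 1.8·1.2) = 800 - 1.8·790.
So P* = -622/-1.16 = 536, and then Q* = 790 - 1.2·536 = 147.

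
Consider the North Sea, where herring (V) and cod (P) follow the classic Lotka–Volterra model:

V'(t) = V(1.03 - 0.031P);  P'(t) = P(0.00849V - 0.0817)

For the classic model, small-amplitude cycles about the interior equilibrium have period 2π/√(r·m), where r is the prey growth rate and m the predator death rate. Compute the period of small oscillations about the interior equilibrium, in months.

Here r = 1.03 and m = 0.0817, so r·m = 0.0842.
ω = √0.0842 = 0.29 per month, hence T = 2π/ω ≈ 21.7 months.

T ≈ 21.7 months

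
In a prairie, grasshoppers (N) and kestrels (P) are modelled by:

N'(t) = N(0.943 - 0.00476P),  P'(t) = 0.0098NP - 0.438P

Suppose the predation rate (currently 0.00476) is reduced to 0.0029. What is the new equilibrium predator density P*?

At the interior fixed point, setting dN/dt = 0 with N > 0 fixes P* = (prey growth rate)/(NP coefficient) — independent of the other coefficients.
With the change, P* = 0.943/0.0029 = 325; it rises from 198.

P* ≈ 325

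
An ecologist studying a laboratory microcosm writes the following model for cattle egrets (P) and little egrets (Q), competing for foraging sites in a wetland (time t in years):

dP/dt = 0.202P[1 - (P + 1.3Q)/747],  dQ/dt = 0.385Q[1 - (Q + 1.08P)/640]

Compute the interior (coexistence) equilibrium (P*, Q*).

P* ≈ 210, Q* ≈ 413

Setting both brackets to zero gives the nullclines P + 1.3Q = 747 and 1.08P + Q = 640.
Substituting Q = 640 - 1.08P into the first: P(1 - 1.3·1.08) = 747 - 1.3·640.
So P* = -85/-0.404 = 210, and then Q* = 640 - 1.08·210 = 413.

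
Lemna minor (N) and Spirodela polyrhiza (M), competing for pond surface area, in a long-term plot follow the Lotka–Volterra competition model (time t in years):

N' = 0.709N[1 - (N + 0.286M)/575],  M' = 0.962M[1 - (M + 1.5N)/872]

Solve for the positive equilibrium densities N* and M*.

N* ≈ 570, M* ≈ 16.6

Setting both brackets to zero gives the nullclines N + 0.286M = 575 and 1.5N + M = 872.
Substituting M = 872 - 1.5N into the first: N(1 - 0.286·1.5) = 575 - 0.286·872.
So N* = 326/0.571 = 570, and then M* = 872 - 1.5·570 = 16.6.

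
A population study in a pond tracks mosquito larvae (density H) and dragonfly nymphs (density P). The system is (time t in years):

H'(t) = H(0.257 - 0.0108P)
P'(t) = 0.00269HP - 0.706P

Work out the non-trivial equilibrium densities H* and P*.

H* ≈ 262, P* ≈ 23.8

Set dP/dt = 0 with P > 0: 0.00269H - 0.706 = 0, so H* = 0.706/0.00269 = 262.
Set dH/dt = 0 with H > 0: 0.257 - 0.0108P = 0, so P* = 0.257/0.0108 = 23.8.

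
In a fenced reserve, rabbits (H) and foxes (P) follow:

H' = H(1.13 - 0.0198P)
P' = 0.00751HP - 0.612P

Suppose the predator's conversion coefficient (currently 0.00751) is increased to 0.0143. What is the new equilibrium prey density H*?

At the interior fixed point, setting dP/dt = 0 with P > 0 fixes H* = (predator death rate)/(HP coefficient) — independent of the other coefficients.
With the change, H* = 0.612/0.0143 = 42.8; it falls from 81.5.

H* ≈ 42.8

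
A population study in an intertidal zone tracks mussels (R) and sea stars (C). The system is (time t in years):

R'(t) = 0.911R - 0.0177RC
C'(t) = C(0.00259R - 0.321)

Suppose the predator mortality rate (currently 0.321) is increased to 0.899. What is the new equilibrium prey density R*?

R* ≈ 347

At the interior fixed point, setting dC/dt = 0 with C > 0 fixes R* = (predator death rate)/(RC coefficient) — independent of the other coefficients.
With the change, R* = 0.899/0.00259 = 347; it rises from 124.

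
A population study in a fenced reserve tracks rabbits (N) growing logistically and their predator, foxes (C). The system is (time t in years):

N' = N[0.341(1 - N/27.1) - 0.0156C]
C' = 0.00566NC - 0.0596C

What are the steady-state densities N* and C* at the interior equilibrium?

From dC/dt = 0 with C > 0: 0.00566N* = 0.0596, so N* = 10.5.
Substitute into dN/dt = 0: 0.341(1 - 10.5/27.1) = 0.0156C*.
The bracket is 0.611, giving C* = 0.209/0.0156 = 13.4.

N* ≈ 10.5, C* ≈ 13.4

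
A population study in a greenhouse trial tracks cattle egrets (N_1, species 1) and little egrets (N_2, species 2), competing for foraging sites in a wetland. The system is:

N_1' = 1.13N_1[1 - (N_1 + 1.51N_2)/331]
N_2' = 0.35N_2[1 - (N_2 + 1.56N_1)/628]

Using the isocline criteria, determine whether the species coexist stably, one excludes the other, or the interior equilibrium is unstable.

Compare the nullcline intercepts: K1/α12 = 331/1.51 = 219 < K2 = 628; K2/α21 = 628/1.56 = 403 > K1 = 331.
Since the inequalities point opposite ways, species 2 can invade but species 1 cannot.

species 2 excludes species 1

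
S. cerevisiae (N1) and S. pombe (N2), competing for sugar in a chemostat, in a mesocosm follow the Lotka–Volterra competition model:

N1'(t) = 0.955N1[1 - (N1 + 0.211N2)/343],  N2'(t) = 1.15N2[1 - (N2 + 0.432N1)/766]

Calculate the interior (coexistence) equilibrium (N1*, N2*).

Setting both brackets to zero gives the nullclines N1 + 0.211N2 = 343 and 0.432N1 + N2 = 766.
Substituting N2 = 766 - 0.432N1 into the first: N1(1 - 0.211·0.432) = 343 - 0.211·766.
So N1* = 181/0.909 = 200, and then N2* = 766 - 0.432·200 = 680.

N1* ≈ 200, N2* ≈ 680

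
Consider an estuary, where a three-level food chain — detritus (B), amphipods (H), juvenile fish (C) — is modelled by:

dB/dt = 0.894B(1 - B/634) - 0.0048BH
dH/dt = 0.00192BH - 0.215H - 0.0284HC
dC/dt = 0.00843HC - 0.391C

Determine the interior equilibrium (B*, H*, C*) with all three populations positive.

B* ≈ 476, H* ≈ 46.4, C* ≈ 24.6

From dC/dt = 0: 0.00843H* = 0.391, so H* = 46.4.
From dB/dt = 0: 0.894(1 - B*/634) = 0.0048·46.4, giving B* = 634·(1 - 0.249) = 476.
From dH/dt = 0: 0.00192·476 - 0.215 = 0.0284C*, so C* = 0.699/0.0284 = 24.6.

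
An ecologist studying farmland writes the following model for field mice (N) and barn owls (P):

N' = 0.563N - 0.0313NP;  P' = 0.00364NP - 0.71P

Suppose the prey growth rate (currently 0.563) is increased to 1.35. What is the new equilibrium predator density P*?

At the interior fixed point, setting dN/dt = 0 with N > 0 fixes P* = (prey growth rate)/(NP coefficient) — independent of the other coefficients.
With the change, P* = 1.35/0.0313 = 43.1; it rises from 18.

P* ≈ 43.1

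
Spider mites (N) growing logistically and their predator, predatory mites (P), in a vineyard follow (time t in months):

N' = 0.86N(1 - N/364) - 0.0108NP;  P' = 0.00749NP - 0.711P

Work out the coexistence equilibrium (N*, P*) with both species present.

From dP/dt = 0 with P > 0: 0.00749N* = 0.711, so N* = 94.9.
Substitute into dN/dt = 0: 0.86(1 - 94.9/364) = 0.0108P*.
The bracket is 0.739, giving P* = 0.636/0.0108 = 58.9.

N* ≈ 94.9, P* ≈ 58.9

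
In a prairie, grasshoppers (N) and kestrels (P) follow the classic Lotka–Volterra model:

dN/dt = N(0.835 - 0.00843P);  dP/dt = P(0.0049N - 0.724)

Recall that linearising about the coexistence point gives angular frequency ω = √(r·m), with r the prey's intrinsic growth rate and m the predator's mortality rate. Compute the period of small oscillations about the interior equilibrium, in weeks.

Here r = 0.835 and m = 0.724, so r·m = 0.605.
ω = √0.605 = 0.778 per week, hence T = 2π/ω ≈ 8.08 weeks.

T ≈ 8.08 weeks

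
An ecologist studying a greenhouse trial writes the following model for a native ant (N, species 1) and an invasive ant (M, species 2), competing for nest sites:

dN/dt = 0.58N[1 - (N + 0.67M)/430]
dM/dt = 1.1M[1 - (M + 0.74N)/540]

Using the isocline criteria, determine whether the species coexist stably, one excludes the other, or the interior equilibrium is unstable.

stable coexistence

Compare the nullcline intercepts: K1/α12 = 430/0.67 = 642 > K2 = 540; K2/α21 = 540/0.74 = 730 > K1 = 430.
Since both inequalities hold, each species can invade when rare, so the interior equilibrium is stable.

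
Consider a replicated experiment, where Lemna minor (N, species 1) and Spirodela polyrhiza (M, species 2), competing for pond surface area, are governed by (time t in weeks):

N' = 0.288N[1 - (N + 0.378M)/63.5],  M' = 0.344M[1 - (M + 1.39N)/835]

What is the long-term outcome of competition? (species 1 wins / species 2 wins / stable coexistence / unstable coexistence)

Compare the nullcline intercepts: K1/α12 = 63.5/0.378 = 168 < K2 = 835; K2/α21 = 835/1.39 = 601 > K1 = 63.5.
Since the inequalities point opposite ways, species 2 can invade but species 1 cannot.

species 2 excludes species 1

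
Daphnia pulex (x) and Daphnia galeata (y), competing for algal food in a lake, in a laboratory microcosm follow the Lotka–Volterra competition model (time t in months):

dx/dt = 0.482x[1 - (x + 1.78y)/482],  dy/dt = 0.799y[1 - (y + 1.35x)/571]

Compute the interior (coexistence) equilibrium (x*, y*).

x* ≈ 381, y* ≈ 56.8

Setting both brackets to zero gives the nullclines x + 1.78y = 482 and 1.35x + y = 571.
Substituting y = 571 - 1.35x into the first: x(1 - 1.78·1.35) = 482 - 1.78·571.
So x* = -534/-1.4 = 381, and then y* = 571 - 1.35·381 = 56.8.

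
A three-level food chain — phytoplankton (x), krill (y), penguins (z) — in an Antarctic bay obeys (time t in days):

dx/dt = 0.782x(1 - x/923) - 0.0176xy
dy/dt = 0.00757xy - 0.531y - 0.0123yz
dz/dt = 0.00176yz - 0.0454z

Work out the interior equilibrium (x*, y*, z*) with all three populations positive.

From dz/dt = 0: 0.00176y* = 0.0454, so y* = 25.8.
From dx/dt = 0: 0.782(1 - x*/923) = 0.0176·25.8, giving x* = 923·(1 - 0.581) = 387.
From dy/dt = 0: 0.00757·387 - 0.531 = 0.0123z*, so z* = 2.4/0.0123 = 195.

x* ≈ 387, y* ≈ 25.8, z* ≈ 195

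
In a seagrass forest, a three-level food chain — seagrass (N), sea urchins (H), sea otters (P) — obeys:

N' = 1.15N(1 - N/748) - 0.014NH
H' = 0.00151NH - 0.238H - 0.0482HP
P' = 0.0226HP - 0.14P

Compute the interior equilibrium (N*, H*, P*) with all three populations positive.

N* ≈ 692, H* ≈ 6.19, P* ≈ 16.7

From dP/dt = 0: 0.0226H* = 0.14, so H* = 6.19.
From dN/dt = 0: 1.15(1 - N*/748) = 0.014·6.19, giving N* = 748·(1 - 0.0754) = 692.
From dH/dt = 0: 0.00151·692 - 0.238 = 0.0482P*, so P* = 0.806/0.0482 = 16.7.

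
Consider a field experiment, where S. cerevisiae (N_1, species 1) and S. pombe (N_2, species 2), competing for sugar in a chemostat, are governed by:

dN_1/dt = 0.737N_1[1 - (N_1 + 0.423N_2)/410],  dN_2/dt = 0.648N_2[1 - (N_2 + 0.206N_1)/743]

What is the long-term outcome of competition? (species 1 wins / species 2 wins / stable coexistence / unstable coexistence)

stable coexistence

Compare the nullcline intercepts: K1/α12 = 410/0.423 = 969 > K2 = 743; K2/α21 = 743/0.206 = 3610 > K1 = 410.
Since both inequalities hold, each species can invade when rare, so the interior equilibrium is stable.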